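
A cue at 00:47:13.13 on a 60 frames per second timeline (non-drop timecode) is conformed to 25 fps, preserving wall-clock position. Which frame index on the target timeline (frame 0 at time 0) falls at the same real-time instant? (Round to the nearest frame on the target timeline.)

frame 70830

Source frame index: (0×3600 + 47×60 + 13) × 60 + 13 = 169993.
Real time: 169993 / (60) = 169993/60 s.
Target frame: (169993/60) × (25) = 849965/12 ≈ 70830.417 → 70830.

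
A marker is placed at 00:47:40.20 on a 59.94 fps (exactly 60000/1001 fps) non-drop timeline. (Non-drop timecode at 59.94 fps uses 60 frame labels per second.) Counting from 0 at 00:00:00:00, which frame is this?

171620

Total seconds to the label: (0 × 3600 + 47 × 60 + 40) = 2860.
Frame index = 2860 × 60 + 20 = 171620.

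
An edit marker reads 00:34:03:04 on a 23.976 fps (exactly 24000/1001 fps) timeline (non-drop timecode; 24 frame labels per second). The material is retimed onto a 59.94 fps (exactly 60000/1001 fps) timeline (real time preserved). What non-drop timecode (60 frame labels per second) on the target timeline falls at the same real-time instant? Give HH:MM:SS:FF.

Source frame index: (0×3600 + 34×60 + 3) × 24 + 4 = 49036.
Real time: 49036 / (24000/1001) = 12271259/6000 s.
Target frame: (12271259/6000) × (60000/1001) = 122590.
At 60 labels/s: frame 122590 → 00:34:03:10.

00:34:03:10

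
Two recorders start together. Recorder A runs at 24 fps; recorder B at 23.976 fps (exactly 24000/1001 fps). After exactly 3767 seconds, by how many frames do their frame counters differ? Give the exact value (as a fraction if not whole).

A emits 24 × 3767 = 90408 frames; B emits 24000/1001 × 3767 = 90408000/1001.
Difference = 90408/1001 frames (≈ 90.3177); B is behind A.

90408/1001 frames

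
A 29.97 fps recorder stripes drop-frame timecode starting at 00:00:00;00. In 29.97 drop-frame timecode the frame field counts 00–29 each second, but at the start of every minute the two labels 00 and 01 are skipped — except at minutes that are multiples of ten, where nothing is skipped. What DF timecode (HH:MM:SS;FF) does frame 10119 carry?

Ten DF minutes hold 17982 frames, so frame 10119 lies in block 0 (frames 0–17981) with 10119 frames into that block.
The block's first minute is 1800 frames and the rest 1798 each; 10119 frames reaches minute 5, so 0 × 18 + 5 × 2 = 10 labels have been skipped so far.
Adding those back, label number 10119 + 10 = 10129 at 30 labels/s is 337 s + 19 f = 0 h 5 min 37 s frame 19, i.e. 00:05:37;19.

00:05:37;19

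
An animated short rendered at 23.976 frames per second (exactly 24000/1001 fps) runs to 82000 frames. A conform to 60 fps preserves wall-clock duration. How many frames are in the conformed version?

205205 frames

Target frames = source frames × (target rate / source rate) = 82000 × (60)/(24000/1001) = 82000 × 1001/400 = 205205.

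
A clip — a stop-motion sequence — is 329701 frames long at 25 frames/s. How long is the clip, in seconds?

13188.04 seconds

Running time = 329701 / (25) = 13188.04 s.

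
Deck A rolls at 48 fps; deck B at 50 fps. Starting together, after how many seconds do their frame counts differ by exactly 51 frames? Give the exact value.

25.5 seconds

The gap grows by |50 − 48| = 2 frames per second.
Time for a 51-frame gap: 51 ÷ (2) = 25.5 s.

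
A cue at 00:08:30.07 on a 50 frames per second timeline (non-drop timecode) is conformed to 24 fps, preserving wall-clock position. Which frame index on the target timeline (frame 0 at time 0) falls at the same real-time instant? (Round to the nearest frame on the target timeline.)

frame 12243

Source frame index: (0×3600 + 8×60 + 30) × 50 + 7 = 25507.
Real time: 25507 / (50) = 25507/50 s.
Target frame: (25507/50) × (24) = 306084/25 ≈ 12243.360 → 12243.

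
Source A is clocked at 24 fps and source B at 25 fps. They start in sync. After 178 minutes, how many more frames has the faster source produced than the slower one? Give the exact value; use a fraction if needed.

178 min = 10680 s.
A emits 24 × 10680 = 256320 frames; B emits 25 × 10680 = 267000.
Difference = 10680 frames; B is ahead of A.

10680 frames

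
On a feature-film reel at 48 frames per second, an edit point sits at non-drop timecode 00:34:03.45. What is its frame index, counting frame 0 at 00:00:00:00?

Total seconds to the label: (0 × 3600 + 34 × 60 + 3) = 2043.
Frame index = 2043 × 48 + 45 = 98109.

98109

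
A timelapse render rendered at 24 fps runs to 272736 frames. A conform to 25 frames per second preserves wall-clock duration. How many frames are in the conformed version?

284100 frames

Target frames = source frames × (target rate / source rate) = 272736 × (25)/(24) = 272736 × 25/24 = 284100.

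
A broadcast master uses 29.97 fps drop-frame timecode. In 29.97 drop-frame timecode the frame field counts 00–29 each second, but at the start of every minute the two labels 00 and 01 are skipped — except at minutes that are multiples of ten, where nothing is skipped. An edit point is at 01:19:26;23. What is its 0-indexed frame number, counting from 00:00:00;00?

As if non-drop at 30 labels/s: (1 × 3600 + 19 × 60 + 26) × 30 + 23 = 143003.
Minute boundaries passed: 79; those not divisible by 10: 79 − 7 = 72; dropped labels = 2 × 72 = 144.
Actual frame index = 143003 − 144 = 142859.

142859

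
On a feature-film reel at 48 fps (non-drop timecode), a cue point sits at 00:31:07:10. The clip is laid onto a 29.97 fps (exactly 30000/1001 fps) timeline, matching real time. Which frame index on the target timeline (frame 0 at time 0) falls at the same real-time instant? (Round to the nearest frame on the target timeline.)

Source frame index: (0×3600 + 31×60 + 7) × 48 + 10 = 89626.
Real time: 89626 / (48) = 44813/24 s.
Target frame: (44813/24) × (30000/1001) = 56016250/1001 ≈ 55960.290 → 55960.

frame 55960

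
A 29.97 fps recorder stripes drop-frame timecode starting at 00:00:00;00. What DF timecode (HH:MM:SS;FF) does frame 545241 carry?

05:03:12;27

Ten DF minutes hold 17982 frames, so frame 545241 lies in block 30 (frames 539460–557441) with 5781 frames into that block.
The block's first minute is 1800 frames and the rest 1798 each; 5781 frames reaches minute 3, so 30 × 18 + 3 × 2 = 546 labels have been skipped so far.
Adding those back, label number 545241 + 546 = 545787 at 30 labels/s is 18192 s + 27 f = 5 h 3 min 12 s frame 27, i.e. 05:03:12;27.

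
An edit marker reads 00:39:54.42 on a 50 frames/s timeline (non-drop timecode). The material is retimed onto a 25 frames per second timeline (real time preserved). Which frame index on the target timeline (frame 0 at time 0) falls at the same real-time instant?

frame 59871

Source frame index: (0×3600 + 39×60 + 54) × 50 + 42 = 119742.
Real time: 119742 / (50) = 59871/25 s.
Target frame: (59871/25) × (25) = 59871.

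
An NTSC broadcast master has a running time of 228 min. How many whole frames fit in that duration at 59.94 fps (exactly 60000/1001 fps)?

228 min = 13680 s.
Frames = 13680 × 60000/1001 = 820800000/1001 ≈ 819980.0200.
Complete frames: 819980.

819980 frames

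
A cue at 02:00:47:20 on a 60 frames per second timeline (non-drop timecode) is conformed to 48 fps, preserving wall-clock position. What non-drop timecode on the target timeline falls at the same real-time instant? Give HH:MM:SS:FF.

Source frame index: (2×3600 + 0×60 + 47) × 60 + 20 = 434840.
Real time: 434840 / (60) = 21742/3 s.
Target frame: (21742/3) × (48) = 347872.
At 48 labels/s: frame 347872 → 02:00:47:16.

02:00:47:16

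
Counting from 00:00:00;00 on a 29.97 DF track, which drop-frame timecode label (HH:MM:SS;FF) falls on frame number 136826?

01:16:05;14

Ten DF minutes hold 17982 frames, so frame 136826 lies in block 7 (frames 125874–143855) with 10952 frames into that block.
The block's first minute is 1800 frames and the rest 1798 each; 10952 frames reaches minute 6, so 7 × 18 + 6 × 2 = 138 labels have been skipped so far.
Adding those back, label number 136826 + 138 = 136964 at 30 labels/s is 4565 s + 14 f = 1 h 16 min 5 s frame 14, i.e. 01:16:05;14.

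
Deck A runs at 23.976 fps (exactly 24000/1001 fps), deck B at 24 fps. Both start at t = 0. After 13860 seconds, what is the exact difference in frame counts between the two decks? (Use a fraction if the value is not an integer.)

A emits 24000/1001 × 13860 = 4320000/13 frames; B emits 24 × 13860 = 332640.
Difference = 4320/13 frames (≈ 332.3077); B is ahead of A.

4320/13 frames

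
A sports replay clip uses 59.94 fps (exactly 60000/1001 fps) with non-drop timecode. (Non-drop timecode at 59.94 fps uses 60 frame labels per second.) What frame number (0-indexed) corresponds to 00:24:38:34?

88714

Total seconds to the label: (0 × 3600 + 24 × 60 + 38) = 1478.
Frame index = 1478 × 60 + 34 = 88714.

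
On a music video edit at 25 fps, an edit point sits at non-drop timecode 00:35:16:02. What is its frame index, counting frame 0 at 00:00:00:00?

frame 52902

Total seconds to the label: (0 × 3600 + 35 × 60 + 16) = 2116.
Frame index = 2116 × 25 + 2 = 52902.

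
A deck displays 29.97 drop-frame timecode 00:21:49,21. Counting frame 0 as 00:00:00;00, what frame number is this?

39253

Complete 10-minute blocks: 2, each 17982 frames → 35964.
Remaining 1 whole minute in the current block: 1800 + 0 × 1798 = 1800 frames.
Within the current minute: 49 × 30 + 21 − 2 = 1489 (labels ;00/;01 skipped at this minute). Total = 35964 + 1800 + 1489 = 39253.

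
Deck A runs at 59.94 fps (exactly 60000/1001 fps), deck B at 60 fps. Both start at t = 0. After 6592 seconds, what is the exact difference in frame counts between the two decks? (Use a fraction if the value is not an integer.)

A emits 60000/1001 × 6592 = 395520000/1001 frames; B emits 60 × 6592 = 395520.
Difference = 395520/1001 frames (≈ 395.1249); B is ahead of A.

395520/1001 frames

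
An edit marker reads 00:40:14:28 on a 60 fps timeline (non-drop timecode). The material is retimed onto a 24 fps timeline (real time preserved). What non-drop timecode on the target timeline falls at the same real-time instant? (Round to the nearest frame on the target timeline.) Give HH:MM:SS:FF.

00:40:14:11

Source frame index: (0×3600 + 40×60 + 14) × 60 + 28 = 144868.
Real time: 144868 / (60) = 36217/15 s.
Target frame: (36217/15) × (24) = 289736/5 ≈ 57947.200 → 57947.
At 24 labels/s: frame 57947 → 00:40:14:11.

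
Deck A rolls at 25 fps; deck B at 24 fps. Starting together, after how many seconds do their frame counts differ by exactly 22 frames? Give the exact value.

The gap grows by |24 − 25| = 1 frame per second.
Time for a 22-frame gap: 22 ÷ (1) = 22 s.

22 seconds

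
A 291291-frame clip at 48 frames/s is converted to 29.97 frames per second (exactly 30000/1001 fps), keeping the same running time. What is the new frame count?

Target frames = source frames × (target rate / source rate) = 291291 × (30000/1001)/(48) = 291291 × 625/1001 = 181875.

181875 frames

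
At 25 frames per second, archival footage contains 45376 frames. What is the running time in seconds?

Running time = 45376 / (25) = 1815.04 s.

1815.04 seconds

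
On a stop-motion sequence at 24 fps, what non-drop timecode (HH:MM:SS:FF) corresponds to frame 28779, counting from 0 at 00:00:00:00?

00:19:59:03

28779 ÷ 24 = 1199 full seconds, remainder 3 frames.
1199 s = 0 h 19 min 59 s.
Timecode: 00:19:59:03.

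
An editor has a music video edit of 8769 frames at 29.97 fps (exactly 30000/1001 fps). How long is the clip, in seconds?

292.5923 seconds

Running time = 8769 / (30000/1001) = 292.5923 s.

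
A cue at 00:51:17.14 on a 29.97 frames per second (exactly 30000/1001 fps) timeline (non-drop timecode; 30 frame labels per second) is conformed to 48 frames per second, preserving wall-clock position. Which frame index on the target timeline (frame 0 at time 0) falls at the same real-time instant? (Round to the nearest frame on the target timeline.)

Source frame index: (0×3600 + 51×60 + 17) × 30 + 14 = 92324.
Real time: 92324 / (30000/1001) = 23104081/7500 s.
Target frame: (23104081/7500) × (48) = 92416324/625 ≈ 147866.118 → 147866.

frame 147866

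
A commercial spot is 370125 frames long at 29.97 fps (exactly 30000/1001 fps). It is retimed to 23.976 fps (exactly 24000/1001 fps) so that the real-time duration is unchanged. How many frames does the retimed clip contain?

296100 frames

Target frames = source frames × (target rate / source rate) = 370125 × (24000/1001)/(30000/1001) = 370125 × 4/5 = 296100.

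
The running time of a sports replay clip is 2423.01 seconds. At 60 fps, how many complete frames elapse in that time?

Frames = 2423.01 × 60 = 726903/5 ≈ 145380.6000.
Complete frames: 145380.

145380 frames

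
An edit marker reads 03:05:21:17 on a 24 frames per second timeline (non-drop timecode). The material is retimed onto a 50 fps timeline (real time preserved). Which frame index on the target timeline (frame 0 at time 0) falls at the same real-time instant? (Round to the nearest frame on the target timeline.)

frame 556085

Source frame index: (3×3600 + 5×60 + 21) × 24 + 17 = 266921.
Real time: 266921 / (24) = 266921/24 s.
Target frame: (266921/24) × (50) = 6673025/12 ≈ 556085.417 → 556085.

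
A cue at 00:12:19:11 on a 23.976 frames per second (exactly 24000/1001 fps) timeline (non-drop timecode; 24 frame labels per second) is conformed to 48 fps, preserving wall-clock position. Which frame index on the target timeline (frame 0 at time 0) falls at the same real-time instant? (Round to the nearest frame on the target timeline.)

frame 35529

Source frame index: (0×3600 + 12×60 + 19) × 24 + 11 = 17747.
Real time: 17747 / (24000/1001) = 17764747/24000 s.
Target frame: (17764747/24000) × (48) = 17764747/500 ≈ 35529.494 → 35529.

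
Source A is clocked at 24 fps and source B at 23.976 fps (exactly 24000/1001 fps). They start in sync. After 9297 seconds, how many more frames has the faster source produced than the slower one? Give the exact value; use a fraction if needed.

A emits 24 × 9297 = 223128 frames; B emits 24000/1001 × 9297 = 223128000/1001.
Difference = 223128/1001 frames (≈ 222.9051); B is behind A.

223128/1001 frames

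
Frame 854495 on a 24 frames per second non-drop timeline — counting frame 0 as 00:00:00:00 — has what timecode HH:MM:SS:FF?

854495 ÷ 24 = 35603 full seconds, remainder 23 frames.
35603 s = 9 h 53 min 23 s.
Timecode: 09:53:23:23.

09:53:23:23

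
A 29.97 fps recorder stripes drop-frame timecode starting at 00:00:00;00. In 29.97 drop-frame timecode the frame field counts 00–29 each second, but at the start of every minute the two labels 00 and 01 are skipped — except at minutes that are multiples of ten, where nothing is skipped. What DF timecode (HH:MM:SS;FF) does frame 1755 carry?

Ten DF minutes hold 17982 frames, so frame 1755 lies in block 0 (frames 0–17981) with 1755 frames into that block.
The block's first minute is 1800 frames and the rest 1798 each; 1755 frames reaches minute 0, so 0 × 18 + 0 × 2 = 0 labels have been skipped so far.
Adding those back, label number 1755 + 0 = 1755 at 30 labels/s is 58 s + 15 f = 0 h 0 min 58 s frame 15, i.e. 00:00:58;15.

00:00:58;15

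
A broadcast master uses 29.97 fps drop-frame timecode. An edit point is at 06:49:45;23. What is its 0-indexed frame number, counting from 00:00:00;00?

Complete 10-minute blocks: 40, each 17982 frames → 719280.
Remaining 9 whole minutes in the current block: 1800 + 8 × 1798 = 16184 frames.
Within the current minute: 45 × 30 + 23 − 2 = 1371 (labels ;00/;01 skipped at this minute). Total = 719280 + 16184 + 1371 = 736835.

736835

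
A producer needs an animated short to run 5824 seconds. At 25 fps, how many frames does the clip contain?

145600 frames

Frames = 5824 × 25 = 145600.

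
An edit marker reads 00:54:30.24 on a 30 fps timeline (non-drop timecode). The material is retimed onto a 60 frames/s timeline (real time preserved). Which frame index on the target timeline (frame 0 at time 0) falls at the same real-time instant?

Source frame index: (0×3600 + 54×60 + 30) × 30 + 24 = 98124.
Real time: 98124 / (30) = 16354/5 s.
Target frame: (16354/5) × (60) = 196248.

frame 196248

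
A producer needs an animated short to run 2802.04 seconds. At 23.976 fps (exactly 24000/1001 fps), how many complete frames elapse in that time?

Frames = 2802.04 × 24000/1001 = 67248960/1001 ≈ 67181.7782.
Complete frames: 67181.

67181 frames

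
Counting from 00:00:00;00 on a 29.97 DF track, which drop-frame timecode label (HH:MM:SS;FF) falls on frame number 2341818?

Each 10-minute DF block holds 10 × 60 × 30 − 9 × 2 = 17982 frames. 2341818 ÷ 17982 → 130 full blocks, remainder 4158.
Within the partial block the first minute is 1800 frames and each further minute 1798, so 2 further minute boundaries passed. Total skipped labels = 18 × 130 + 2 × 2 = 2344.
Non-drop label index = 2341818 + 2344 = 2344162; at 30 labels/s that is 21:42:18:22, i.e. DF 21:42:18;22.

21:42:18;22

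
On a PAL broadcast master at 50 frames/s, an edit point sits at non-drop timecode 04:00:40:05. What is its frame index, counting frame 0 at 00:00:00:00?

Total seconds to the label: (4 × 3600 + 0 × 60 + 40) = 14440.
Frame index = 14440 × 50 + 5 = 722005.

722005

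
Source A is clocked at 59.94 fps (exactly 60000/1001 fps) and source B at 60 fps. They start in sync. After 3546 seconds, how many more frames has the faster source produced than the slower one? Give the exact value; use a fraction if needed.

212760/1001 frames

A emits 60000/1001 × 3546 = 212760000/1001 frames; B emits 60 × 3546 = 212760.
Difference = 212760/1001 frames (≈ 212.5475); B is ahead of A.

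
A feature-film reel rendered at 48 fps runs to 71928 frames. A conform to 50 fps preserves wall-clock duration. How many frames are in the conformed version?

Target frames = source frames × (target rate / source rate) = 71928 × (50)/(48) = 71928 × 25/24 = 74925.

74925 frames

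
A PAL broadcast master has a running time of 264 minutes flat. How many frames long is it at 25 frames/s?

396000 frames

264 min = 15840 s.
Frames = 15840 × 25 = 396000.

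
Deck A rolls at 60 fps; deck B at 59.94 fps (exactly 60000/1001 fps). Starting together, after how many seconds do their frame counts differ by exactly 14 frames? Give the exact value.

The gap grows by |60000/1001 − 60| = 60/1001 frames per second.
Time for a 14-frame gap: 14 ÷ (60/1001) = 7007/30 s.

7007/30 seconds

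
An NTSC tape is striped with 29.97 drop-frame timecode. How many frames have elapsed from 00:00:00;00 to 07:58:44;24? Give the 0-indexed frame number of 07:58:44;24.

As if non-drop at 30 labels/s: (7 × 3600 + 58 × 60 + 44) × 30 + 24 = 861744.
Minute boundaries passed: 478; those not divisible by 10: 478 − 47 = 431; dropped labels = 2 × 431 = 862.
Actual frame index = 861744 − 862 = 860882.

860882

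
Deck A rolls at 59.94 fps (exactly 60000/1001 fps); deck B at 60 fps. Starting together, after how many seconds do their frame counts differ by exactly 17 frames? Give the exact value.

The gap grows by |60 − 60000/1001| = 60/1001 frames per second.
Time for a 17-frame gap: 17 ÷ (60/1001) = 17017/60 s.

17017/60 seconds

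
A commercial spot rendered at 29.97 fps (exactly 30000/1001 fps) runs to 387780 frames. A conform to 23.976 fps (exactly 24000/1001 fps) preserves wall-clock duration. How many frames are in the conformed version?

310224 frames

Target frames = source frames × (target rate / source rate) = 387780 × (24000/1001)/(30000/1001) = 387780 × 4/5 = 310224.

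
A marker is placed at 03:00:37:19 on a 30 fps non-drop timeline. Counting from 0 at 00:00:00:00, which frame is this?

Total seconds to the label: (3 × 3600 + 0 × 60 + 37) = 10837.
Frame index = 10837 × 30 + 19 = 325129.

325129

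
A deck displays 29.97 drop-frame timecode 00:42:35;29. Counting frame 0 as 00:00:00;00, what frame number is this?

As if non-drop at 30 labels/s: (0 × 3600 + 42 × 60 + 35) × 30 + 29 = 76679.
Minute boundaries passed: 42; those not divisible by 10: 42 − 4 = 38; dropped labels = 2 × 38 = 76.
Actual frame index = 76679 − 76 = 76603.

76603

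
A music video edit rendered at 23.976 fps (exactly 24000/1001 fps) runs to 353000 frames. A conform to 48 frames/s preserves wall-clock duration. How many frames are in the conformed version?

706706 frames

Target frames = source frames × (target rate / source rate) = 353000 × (48)/(24000/1001) = 353000 × 1001/500 = 706706.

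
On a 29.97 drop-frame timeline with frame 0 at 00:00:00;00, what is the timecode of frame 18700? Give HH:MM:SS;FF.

00:10:23;28

Ten DF minutes hold 17982 frames, so frame 18700 lies in block 1 (frames 17982–35963) with 718 frames into that block.
The block's first minute is 1800 frames and the rest 1798 each; 718 frames reaches minute 0, so 1 × 18 + 0 × 2 = 18 labels have been skipped so far.
Adding those back, label number 18700 + 18 = 18718 at 30 labels/s is 623 s + 28 f = 0 h 10 min 23 s frame 28, i.e. 00:10:23;28.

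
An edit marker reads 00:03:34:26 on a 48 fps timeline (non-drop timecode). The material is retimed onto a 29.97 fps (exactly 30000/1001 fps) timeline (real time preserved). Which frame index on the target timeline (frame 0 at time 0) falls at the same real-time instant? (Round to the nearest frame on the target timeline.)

Source frame index: (0×3600 + 3×60 + 34) × 48 + 26 = 10298.
Real time: 10298 / (48) = 5149/24 s.
Target frame: (5149/24) × (30000/1001) = 6436250/1001 ≈ 6429.820 → 6430.

frame 6430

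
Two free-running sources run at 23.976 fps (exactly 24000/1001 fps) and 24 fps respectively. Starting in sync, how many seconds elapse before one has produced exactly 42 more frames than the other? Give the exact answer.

The gap grows by |24 − 24000/1001| = 24/1001 frames per second.
Time for a 42-frame gap: 42 ÷ (24/1001) = 1751.75 s.

1751.75 seconds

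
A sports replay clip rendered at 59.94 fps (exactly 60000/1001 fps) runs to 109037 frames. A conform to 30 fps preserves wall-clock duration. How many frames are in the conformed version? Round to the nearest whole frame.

Frames at target rate = 109037 × (30) / (60000/1001) = 109146037/2000 ≈ 54573.018.
Nearest whole frame: 54573.

54573 frames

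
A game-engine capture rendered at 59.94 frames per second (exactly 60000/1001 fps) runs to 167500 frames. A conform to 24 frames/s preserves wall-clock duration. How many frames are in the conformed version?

Target frames = source frames × (target rate / source rate) = 167500 × (24)/(60000/1001) = 167500 × 1001/2500 = 67067.

67067 frames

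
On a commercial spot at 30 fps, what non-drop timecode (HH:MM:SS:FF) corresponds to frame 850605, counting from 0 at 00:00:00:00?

850605 ÷ 30 = 28353 full seconds, remainder 15 frames.
28353 s = 7 h 52 min 33 s.
Timecode: 07:52:33:15.

07:52:33:15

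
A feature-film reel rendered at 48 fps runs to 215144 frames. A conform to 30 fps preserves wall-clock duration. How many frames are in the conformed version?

Target frames = source frames × (target rate / source rate) = 215144 × (30)/(48) = 215144 × 5/8 = 134465.

134465 frames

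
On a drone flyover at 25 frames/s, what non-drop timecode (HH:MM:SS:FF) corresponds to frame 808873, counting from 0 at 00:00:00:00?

808873 ÷ 25 = 32354 full seconds, remainder 23 frames.
32354 s = 8 h 59 min 14 s.
Timecode: 08:59:14:23.

08:59:14:23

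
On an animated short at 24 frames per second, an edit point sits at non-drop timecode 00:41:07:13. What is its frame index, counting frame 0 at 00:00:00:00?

Total seconds to the label: (0 × 3600 + 41 × 60 + 7) = 2467.
Frame index = 2467 × 24 + 13 = 59221.

59221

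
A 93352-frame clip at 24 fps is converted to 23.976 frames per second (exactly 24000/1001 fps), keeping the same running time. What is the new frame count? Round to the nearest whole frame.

Frames at target rate = 93352 × (24000/1001) / (24) = 13336000/143 ≈ 93258.741.
Nearest whole frame: 93259.

93259 frames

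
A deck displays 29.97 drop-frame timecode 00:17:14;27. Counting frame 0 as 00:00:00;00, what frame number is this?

31015

As if non-drop at 30 labels/s: (0 × 3600 + 17 × 60 + 14) × 30 + 27 = 31047.
Minute boundaries passed: 17; those not divisible by 10: 17 − 1 = 16; dropped labels = 2 × 16 = 32.
Actual frame index = 31047 − 32 = 31015.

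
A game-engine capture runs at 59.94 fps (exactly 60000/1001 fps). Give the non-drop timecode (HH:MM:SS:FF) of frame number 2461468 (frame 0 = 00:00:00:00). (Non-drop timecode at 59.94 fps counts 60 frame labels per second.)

11:23:44:28

2461468 ÷ 60 = 41024 full seconds, remainder 28 frames.
41024 s = 11 h 23 min 44 s.
Timecode: 11:23:44:28.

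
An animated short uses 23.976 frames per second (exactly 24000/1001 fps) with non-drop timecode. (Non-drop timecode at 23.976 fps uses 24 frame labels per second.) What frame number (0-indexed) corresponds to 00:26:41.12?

38436

Total seconds to the label: (0 × 3600 + 26 × 60 + 41) = 1601.
Frame index = 1601 × 24 + 12 = 38436.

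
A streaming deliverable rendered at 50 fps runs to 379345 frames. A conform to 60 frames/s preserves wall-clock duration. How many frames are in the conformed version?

455214 frames

Frames at target rate = 379345 × (60) / (50) = 455214.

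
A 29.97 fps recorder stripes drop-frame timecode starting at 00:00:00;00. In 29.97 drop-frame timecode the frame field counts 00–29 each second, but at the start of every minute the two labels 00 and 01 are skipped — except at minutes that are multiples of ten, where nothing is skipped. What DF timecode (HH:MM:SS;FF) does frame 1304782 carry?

12:05:36;08

Ten DF minutes hold 17982 frames, so frame 1304782 lies in block 72 (frames 1294704–1312685) with 10078 frames into that block.
The block's first minute is 1800 frames and the rest 1798 each; 10078 frames reaches minute 5, so 72 × 18 + 5 × 2 = 1306 labels have been skipped so far.
Adding those back, label number 1304782 + 1306 = 1306088 at 30 labels/s is 43536 s + 8 f = 12 h 5 min 36 s frame 8, i.e. 12:05:36;08.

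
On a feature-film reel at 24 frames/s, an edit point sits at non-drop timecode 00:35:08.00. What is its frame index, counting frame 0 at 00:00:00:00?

50592

Total seconds to the label: (0 × 3600 + 35 × 60 + 8) = 2108.
Frame index = 2108 × 24 + 0 = 50592.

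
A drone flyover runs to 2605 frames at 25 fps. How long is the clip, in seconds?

104.2 seconds

Running time = 2605 / (25) = 104.2 s.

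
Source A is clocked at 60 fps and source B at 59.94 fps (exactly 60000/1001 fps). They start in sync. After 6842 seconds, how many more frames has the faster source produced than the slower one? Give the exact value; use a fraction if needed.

37320/91 frames

A emits 60 × 6842 = 410520 frames; B emits 60000/1001 × 6842 = 37320000/91.
Difference = 37320/91 frames (≈ 410.1099); B is behind A.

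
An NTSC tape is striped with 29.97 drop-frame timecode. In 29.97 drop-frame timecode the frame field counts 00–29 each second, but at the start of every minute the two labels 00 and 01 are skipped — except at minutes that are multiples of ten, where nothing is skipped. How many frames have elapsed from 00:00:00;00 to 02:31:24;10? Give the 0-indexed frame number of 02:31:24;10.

272258

Complete 10-minute blocks: 15, each 17982 frames → 269730.
Remaining 1 whole minute in the current block: 1800 + 0 × 1798 = 1800 frames.
Within the current minute: 24 × 30 + 10 − 2 = 728 (labels ;00/;01 skipped at this minute). Total = 269730 + 1800 + 728 = 272258.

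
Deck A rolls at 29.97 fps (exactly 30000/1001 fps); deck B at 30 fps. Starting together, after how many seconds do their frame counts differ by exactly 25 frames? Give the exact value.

5005/6 seconds

The gap grows by |30 − 30000/1001| = 30/1001 frames per second.
Time for a 25-frame gap: 25 ÷ (30/1001) = 5005/6 s.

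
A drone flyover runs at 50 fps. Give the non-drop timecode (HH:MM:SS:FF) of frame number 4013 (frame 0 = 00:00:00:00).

00:01:20:13

4013 ÷ 50 = 80 full seconds, remainder 13 frames.
80 s = 0 h 1 min 20 s.
Timecode: 00:01:20:13.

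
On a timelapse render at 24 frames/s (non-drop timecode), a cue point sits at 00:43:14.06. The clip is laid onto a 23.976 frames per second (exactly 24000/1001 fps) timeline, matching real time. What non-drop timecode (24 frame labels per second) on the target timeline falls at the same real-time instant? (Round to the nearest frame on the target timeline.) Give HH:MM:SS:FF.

00:43:11:16

Source frame index: (0×3600 + 43×60 + 14) × 24 + 6 = 62262.
Real time: 62262 / (24) = 10377/4 s.
Target frame: (10377/4) × (24000/1001) = 62262000/1001 ≈ 62199.800 → 62200.
At 24 labels/s: frame 62200 → 00:43:11:16.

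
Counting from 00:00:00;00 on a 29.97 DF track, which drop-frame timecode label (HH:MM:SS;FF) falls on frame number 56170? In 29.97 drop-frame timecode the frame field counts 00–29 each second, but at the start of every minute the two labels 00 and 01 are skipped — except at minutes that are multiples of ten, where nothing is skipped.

Each 10-minute DF block holds 10 × 60 × 30 − 9 × 2 = 17982 frames. 56170 ÷ 17982 → 3 full blocks, remainder 2224.
Within the partial block the first minute is 1800 frames and each further minute 1798, so 1 further minute boundary passed. Total skipped labels = 18 × 3 + 2 × 1 = 56.
Non-drop label index = 56170 + 56 = 56226; at 30 labels/s that is 00:31:14:06, i.e. DF 00:31:14;06.

00:31:14;06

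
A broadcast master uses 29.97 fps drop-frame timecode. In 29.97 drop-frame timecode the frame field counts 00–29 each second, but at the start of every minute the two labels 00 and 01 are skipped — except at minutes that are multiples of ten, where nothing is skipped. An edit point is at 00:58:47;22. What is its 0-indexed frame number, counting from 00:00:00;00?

As if non-drop at 30 labels/s: (0 × 3600 + 58 × 60 + 47) × 30 + 22 = 105832.
Minute boundaries passed: 58; those not divisible by 10: 58 − 5 = 53; dropped labels = 2 × 53 = 106.
Actual frame index = 105832 − 106 = 105726.

105726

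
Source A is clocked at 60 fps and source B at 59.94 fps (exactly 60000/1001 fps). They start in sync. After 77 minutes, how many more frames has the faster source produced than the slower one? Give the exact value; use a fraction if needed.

77 min = 4620 s.
A emits 60 × 4620 = 277200 frames; B emits 60000/1001 × 4620 = 3600000/13.
Difference = 3600/13 frames (≈ 276.9231); B is behind A.

3600/13 frames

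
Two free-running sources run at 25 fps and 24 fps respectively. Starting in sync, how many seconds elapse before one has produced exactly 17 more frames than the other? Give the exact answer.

The gap grows by |24 − 25| = 1 frame per second.
Time for a 17-frame gap: 17 ÷ (1) = 17 s.

17 seconds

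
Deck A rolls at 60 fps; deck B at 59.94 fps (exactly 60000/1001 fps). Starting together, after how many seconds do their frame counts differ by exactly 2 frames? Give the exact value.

The gap grows by |60000/1001 − 60| = 60/1001 frames per second.
Time for a 2-frame gap: 2 ÷ (60/1001) = 1001/30 s.

1001/30 seconds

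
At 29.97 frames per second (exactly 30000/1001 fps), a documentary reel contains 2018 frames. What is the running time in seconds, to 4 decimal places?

Running time = 2018 × 1001/30000 = 1010009/15000 s ≈ 67.3339 s.

67.3339 seconds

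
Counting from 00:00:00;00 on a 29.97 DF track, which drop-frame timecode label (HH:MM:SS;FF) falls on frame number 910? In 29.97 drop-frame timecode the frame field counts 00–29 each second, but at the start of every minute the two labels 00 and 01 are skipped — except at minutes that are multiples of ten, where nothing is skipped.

00:00:30;10

Ten DF minutes hold 17982 frames, so frame 910 lies in block 0 (frames 0–17981) with 910 frames into that block.
The block's first minute is 1800 frames and the rest 1798 each; 910 frames reaches minute 0, so 0 × 18 + 0 × 2 = 0 labels have been skipped so far.
Adding those back, label number 910 + 0 = 910 at 30 labels/s is 30 s + 10 f = 0 h 0 min 30 s frame 10, i.e. 00:00:30;10.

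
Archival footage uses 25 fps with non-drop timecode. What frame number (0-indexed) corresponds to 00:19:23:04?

Total seconds to the label: (0 × 3600 + 19 × 60 + 23) = 1163.
Frame index = 1163 × 25 + 4 = 29079.

29079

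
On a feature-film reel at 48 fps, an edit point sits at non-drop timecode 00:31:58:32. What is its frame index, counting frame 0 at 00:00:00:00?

frame 92096

Total seconds to the label: (0 × 3600 + 31 × 60 + 58) = 1918.
Frame index = 1918 × 48 + 32 = 92096.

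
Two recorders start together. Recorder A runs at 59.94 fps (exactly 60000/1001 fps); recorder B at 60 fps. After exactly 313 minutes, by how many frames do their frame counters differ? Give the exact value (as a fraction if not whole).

1126800/1001 frames

313 min = 18780 s.
A emits 60000/1001 × 18780 = 1126800000/1001 frames; B emits 60 × 18780 = 1126800.
Difference = 1126800/1001 frames (≈ 1125.6743); B is ahead of A.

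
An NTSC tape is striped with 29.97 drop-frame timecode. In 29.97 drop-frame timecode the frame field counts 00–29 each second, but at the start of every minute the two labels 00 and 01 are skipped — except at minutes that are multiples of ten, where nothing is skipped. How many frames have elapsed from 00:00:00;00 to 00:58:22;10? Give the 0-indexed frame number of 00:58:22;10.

As if non-drop at 30 labels/s: (0 × 3600 + 58 × 60 + 22) × 30 + 10 = 105070.
Minute boundaries passed: 58; those not divisible by 10: 58 − 5 = 53; dropped labels = 2 × 53 = 106.
Actual frame index = 105070 − 106 = 104964.

104964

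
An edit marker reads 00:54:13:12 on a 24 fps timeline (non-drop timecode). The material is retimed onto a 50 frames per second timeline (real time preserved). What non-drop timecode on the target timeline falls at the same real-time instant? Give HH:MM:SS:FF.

Source frame index: (0×3600 + 54×60 + 13) × 24 + 12 = 78084.
Real time: 78084 / (24) = 6507/2 s.
Target frame: (6507/2) × (50) = 162675.
At 50 labels/s: frame 162675 → 00:54:13:25.

00:54:13:25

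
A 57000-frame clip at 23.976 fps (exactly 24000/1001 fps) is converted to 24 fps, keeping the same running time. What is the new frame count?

57057 frames

Target frames = source frames × (target rate / source rate) = 57000 × (24)/(24000/1001) = 57000 × 1001/1000 = 57057.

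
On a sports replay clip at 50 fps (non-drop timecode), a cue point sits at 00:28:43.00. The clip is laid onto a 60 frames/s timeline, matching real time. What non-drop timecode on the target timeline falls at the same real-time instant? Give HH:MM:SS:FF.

Source frame index: (0×3600 + 28×60 + 43) × 50 + 0 = 86150.
Real time: 86150 / (50) = 1723 s.
Target frame: (1723) × (60) = 103380.
At 60 labels/s: frame 103380 → 00:28:43:00.

00:28:43:00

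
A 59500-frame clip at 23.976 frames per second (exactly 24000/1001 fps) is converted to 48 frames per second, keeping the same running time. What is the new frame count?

119119 frames

Target frames = source frames × (target rate / source rate) = 59500 × (48)/(24000/1001) = 59500 × 1001/500 = 119119.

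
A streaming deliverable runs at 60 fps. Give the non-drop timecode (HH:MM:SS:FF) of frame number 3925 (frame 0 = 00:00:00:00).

00:01:05:25

3925 ÷ 60 = 65 full seconds, remainder 25 frames.
65 s = 0 h 1 min 5 s.
Timecode: 00:01:05:25.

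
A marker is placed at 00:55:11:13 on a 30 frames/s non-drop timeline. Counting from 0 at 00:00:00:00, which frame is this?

99343

Total seconds to the label: (0 × 3600 + 55 × 60 + 11) = 3311.
Frame index = 3311 × 30 + 13 = 99343.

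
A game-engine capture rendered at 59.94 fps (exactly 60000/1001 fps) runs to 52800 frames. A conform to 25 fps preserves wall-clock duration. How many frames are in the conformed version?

Target frames = source frames × (target rate / source rate) = 52800 × (25)/(60000/1001) = 52800 × 1001/2400 = 22022.

22022 frames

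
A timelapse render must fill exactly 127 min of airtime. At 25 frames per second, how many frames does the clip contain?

190500 frames

127 min = 7620 s.
Frames = 7620 × 25 = 190500.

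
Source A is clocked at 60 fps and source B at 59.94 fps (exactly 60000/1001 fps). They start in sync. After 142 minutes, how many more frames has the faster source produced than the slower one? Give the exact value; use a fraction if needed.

511200/1001 frames

142 min = 8520 s.
A emits 60 × 8520 = 511200 frames; B emits 60000/1001 × 8520 = 511200000/1001.
Difference = 511200/1001 frames (≈ 510.6893); B is behind A.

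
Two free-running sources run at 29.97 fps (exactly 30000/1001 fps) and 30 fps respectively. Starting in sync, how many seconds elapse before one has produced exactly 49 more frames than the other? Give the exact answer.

The gap grows by |30 − 30000/1001| = 30/1001 frames per second.
Time for a 49-frame gap: 49 ÷ (30/1001) = 49049/30 s.

49049/30 seconds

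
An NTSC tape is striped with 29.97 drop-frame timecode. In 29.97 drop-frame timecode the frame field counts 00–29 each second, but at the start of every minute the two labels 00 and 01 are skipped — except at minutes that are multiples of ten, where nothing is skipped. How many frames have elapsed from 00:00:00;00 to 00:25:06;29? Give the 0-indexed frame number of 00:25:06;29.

Complete 10-minute blocks: 2, each 17982 frames → 35964.
Remaining 5 whole minutes in the current block: 1800 + 4 × 1798 = 8992 frames.
Within the current minute: 6 × 30 + 29 − 2 = 207 (labels ;00/;01 skipped at this minute). Total = 35964 + 8992 + 207 = 45163.

45163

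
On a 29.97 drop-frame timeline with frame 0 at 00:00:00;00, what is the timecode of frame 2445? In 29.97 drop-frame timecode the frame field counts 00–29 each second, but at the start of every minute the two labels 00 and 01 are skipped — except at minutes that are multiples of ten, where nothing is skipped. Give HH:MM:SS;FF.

00:01:21;17

Each 10-minute DF block holds 10 × 60 × 30 − 9 × 2 = 17982 frames. 2445 ÷ 17982 → 0 full blocks, remainder 2445.
Within the partial block the first minute is 1800 frames and each further minute 1798, so 1 further minute boundary passed. Total skipped labels = 18 × 0 + 2 × 1 = 2.
Non-drop label index = 2445 + 2 = 2447; at 30 labels/s that is 00:01:21:17, i.e. DF 00:01:21;17.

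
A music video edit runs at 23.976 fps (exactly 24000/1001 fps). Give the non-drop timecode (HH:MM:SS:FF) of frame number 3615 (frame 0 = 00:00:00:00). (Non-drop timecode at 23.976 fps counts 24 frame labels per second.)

00:02:30:15

3615 ÷ 24 = 150 full seconds, remainder 15 frames.
150 s = 0 h 2 min 30 s.
Timecode: 00:02:30:15.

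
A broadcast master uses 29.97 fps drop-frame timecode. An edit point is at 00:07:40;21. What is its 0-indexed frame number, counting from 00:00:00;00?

Complete 10-minute blocks: 0, each 17982 frames → 0.
Remaining 7 whole minutes in the current block: 1800 + 6 × 1798 = 12588 frames.
Within the current minute: 40 × 30 + 21 − 2 = 1219 (labels ;00/;01 skipped at this minute). Total = 0 + 12588 + 1219 = 13807.

13807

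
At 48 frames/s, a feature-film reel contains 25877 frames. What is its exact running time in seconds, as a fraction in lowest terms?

25877/48 seconds

Running time = 25877 ÷ (48) = 25877 × 1/48 = 25877/48 s.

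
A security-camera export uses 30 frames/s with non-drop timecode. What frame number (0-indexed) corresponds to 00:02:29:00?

4470

Total seconds to the label: (0 × 3600 + 2 × 60 + 29) = 149.
Frame index = 149 × 30 + 0 = 4470.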